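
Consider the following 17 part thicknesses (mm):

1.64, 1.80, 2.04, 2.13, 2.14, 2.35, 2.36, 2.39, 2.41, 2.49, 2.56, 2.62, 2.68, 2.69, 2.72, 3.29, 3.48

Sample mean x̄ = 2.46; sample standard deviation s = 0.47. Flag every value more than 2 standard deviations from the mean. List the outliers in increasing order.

Cutoffs at x̄ ± 2s: 2.46 ± 2·0.47 = [1.52, 3.40].
3.48: z = 2.17, |z| > 2 → outlier.
Every other value lies within [1.52, 3.40].

3.48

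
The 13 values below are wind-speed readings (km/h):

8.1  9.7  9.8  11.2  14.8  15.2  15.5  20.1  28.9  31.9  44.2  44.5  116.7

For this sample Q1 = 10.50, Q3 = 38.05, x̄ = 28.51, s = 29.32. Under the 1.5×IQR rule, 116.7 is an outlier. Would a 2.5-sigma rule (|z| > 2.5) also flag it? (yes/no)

z = (116.7 − 28.51) / 29.32 = 3.01.
|z| = 3.01 > 2.5.

yes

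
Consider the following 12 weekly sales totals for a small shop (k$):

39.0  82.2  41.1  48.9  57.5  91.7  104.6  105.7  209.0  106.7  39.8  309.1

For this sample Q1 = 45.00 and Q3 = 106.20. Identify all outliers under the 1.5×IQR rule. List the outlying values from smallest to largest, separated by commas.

209.0, 309.1

IQR = Q3 − Q1 = 106.20 − 45.00 = 61.20.
Lower fence = Q1 − 1.5·IQR = 45.00 − 91.80 = -46.80.
Upper fence = Q3 + 1.5·IQR = 106.20 + 91.80 = 198.00.
209.0 > 198.00 → outlier.
309.1 > 198.00 → outlier.
All remaining values lie within [-46.80, 198.00].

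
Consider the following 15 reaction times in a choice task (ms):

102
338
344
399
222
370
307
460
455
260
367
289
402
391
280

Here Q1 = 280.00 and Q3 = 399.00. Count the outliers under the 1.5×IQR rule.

0

IQR = 119.00; fences at 280.00 − 178.50 = 101.50 and 399.00 + 178.50 = 577.50.
Every value lies within the cutoffs.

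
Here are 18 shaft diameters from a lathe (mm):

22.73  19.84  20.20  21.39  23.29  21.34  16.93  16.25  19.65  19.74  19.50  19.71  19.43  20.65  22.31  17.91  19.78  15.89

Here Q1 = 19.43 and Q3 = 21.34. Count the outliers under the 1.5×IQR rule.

IQR = 1.91; fences at 19.43 − 2.865 = 16.565 and 21.34 + 2.865 = 24.205.
Outside the cutoffs: 15.89, 16.25.

2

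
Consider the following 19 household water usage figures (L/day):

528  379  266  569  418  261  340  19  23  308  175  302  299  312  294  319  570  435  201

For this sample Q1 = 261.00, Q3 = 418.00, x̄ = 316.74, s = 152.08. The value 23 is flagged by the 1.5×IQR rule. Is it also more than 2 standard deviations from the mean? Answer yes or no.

z = (23 − 316.74) / 152.08 = -1.93.
|z| = 1.93 ≤ 2.

no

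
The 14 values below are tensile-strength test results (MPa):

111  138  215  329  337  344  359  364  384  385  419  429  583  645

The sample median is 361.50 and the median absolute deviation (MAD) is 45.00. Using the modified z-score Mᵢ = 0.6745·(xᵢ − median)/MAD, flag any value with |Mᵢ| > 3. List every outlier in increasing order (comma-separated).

111, 138, 583, 645

|Mᵢ| > 3 ⇔ |xᵢ − 361.50| > 3·45.00/0.6745 = 200.15.
So outliers lie outside [161.35, 561.65].
111: M = -3.75 → outlier.
138: M = -3.35 → outlier.
583: M = 3.32 → outlier.
645: M = 4.25 → outlier.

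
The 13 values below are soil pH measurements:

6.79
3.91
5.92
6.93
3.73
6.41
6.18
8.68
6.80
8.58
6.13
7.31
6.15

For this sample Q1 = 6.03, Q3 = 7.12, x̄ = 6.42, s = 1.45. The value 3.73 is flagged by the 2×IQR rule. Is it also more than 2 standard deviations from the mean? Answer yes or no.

no

z = (3.73 − 6.42) / 1.45 = -1.86.
|z| = 1.86 ≤ 2.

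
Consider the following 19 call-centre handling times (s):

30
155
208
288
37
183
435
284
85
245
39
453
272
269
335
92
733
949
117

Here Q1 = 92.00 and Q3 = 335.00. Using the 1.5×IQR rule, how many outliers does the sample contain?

2

IQR = 243.00; fences at 92.00 − 364.50 = -272.50 and 335.00 + 364.50 = 699.50.
Outside the cutoffs: 733, 949.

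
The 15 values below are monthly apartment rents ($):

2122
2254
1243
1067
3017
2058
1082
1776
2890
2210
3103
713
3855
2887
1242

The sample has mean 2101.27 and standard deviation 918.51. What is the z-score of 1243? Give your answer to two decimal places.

-0.93

z = (1243 − 2101.27) / 918.51 = -0.93.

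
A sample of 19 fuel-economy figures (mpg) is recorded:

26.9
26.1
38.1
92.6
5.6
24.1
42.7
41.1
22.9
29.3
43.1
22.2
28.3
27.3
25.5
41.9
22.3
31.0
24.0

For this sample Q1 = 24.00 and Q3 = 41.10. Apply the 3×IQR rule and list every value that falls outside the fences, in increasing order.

92.6

IQR = Q3 − Q1 = 41.10 − 24.00 = 17.10.
Lower fence = Q1 − 3·IQR = 24.00 − 51.30 = -27.30.
Upper fence = Q3 + 3·IQR = 41.10 + 51.30 = 92.40.
92.6 > 92.40 → outlier.
All remaining values lie within [-27.30, 92.40].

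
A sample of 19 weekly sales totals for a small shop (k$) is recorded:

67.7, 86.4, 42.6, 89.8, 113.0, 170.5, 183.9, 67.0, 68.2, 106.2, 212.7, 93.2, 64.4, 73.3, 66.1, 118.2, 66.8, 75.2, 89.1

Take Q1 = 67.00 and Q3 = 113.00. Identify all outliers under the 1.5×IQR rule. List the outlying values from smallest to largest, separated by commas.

183.9, 212.7

IQR = Q3 − Q1 = 113.00 − 67.00 = 46.00.
Lower fence = Q1 − 1.5·IQR = 67.00 − 69.00 = -2.00.
Upper fence = Q3 + 1.5·IQR = 113.00 + 69.00 = 182.00.
183.9 > 182.00 → outlier.
212.7 > 182.00 → outlier.
All remaining values lie within [-2.00, 182.00].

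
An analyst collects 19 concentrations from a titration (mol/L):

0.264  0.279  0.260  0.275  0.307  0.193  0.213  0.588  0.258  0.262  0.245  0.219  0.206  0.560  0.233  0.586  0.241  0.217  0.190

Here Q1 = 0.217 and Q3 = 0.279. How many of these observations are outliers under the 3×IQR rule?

3

IQR = 0.062; fences at 0.217 − 0.186 = 0.031 and 0.279 + 0.186 = 0.465.
Outside the cutoffs: 0.560, 0.586, 0.588.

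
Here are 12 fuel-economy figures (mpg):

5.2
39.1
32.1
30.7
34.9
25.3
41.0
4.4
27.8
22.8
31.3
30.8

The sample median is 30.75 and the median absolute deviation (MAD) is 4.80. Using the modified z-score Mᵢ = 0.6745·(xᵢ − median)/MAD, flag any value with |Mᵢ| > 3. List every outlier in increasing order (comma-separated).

4.4, 5.2

|Mᵢ| > 3 ⇔ |xᵢ − 30.75| > 3·4.80/0.6745 = 21.35.
So outliers lie outside [9.40, 52.10].
4.4: M = -3.70 → outlier.
5.2: M = -3.59 → outlier.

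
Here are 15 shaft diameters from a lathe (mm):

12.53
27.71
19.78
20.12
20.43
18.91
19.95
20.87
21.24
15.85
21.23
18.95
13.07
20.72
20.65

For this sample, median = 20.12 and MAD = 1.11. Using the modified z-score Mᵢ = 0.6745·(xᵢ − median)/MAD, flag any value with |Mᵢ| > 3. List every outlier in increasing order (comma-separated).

|Mᵢ| > 3 ⇔ |xᵢ − 20.12| > 3·1.11/0.6745 = 4.94.
So outliers lie outside [15.18, 25.06].
12.53: M = -4.61 → outlier.
13.07: M = -4.28 → outlier.
27.71: M = 4.61 → outlier.

12.53, 13.07, 27.71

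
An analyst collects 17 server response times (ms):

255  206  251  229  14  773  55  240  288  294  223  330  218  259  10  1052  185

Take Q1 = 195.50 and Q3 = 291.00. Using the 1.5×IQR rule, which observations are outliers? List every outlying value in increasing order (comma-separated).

IQR = Q3 − Q1 = 291.00 − 195.50 = 95.50.
Lower fence = Q1 − 1.5·IQR = 195.50 − 143.25 = 52.25.
Upper fence = Q3 + 1.5·IQR = 291.00 + 143.25 = 434.25.
10 < 52.25 → outlier.
14 < 52.25 → outlier.
773 > 434.25 → outlier.
1052 > 434.25 → outlier.
All remaining values lie within [52.25, 434.25].

10, 14, 773, 1052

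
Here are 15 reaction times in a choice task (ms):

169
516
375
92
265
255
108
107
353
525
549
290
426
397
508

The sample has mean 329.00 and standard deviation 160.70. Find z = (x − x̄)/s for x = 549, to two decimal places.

z = (549 − 329.00) / 160.70 = 1.37.

1.37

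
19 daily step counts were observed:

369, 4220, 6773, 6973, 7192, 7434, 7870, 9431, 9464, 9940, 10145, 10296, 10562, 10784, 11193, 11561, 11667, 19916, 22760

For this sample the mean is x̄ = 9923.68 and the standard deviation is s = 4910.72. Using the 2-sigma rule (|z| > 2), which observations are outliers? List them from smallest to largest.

19916, 22760

Cutoffs at x̄ ± 2s: 9923.68 ± 2·4910.72 = [102.24, 19745.12].
19916: z = 2.03, |z| > 2 → outlier.
22760: z = 2.61, |z| > 2 → outlier.
Every other value lies within [102.24, 19745.12].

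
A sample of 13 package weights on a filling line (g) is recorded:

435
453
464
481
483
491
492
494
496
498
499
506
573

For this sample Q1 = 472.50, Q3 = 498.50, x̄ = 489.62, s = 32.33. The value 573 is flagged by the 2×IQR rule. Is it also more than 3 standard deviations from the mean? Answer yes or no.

z = (573 − 489.62) / 32.33 = 2.58.
|z| = 2.58 ≤ 3.

no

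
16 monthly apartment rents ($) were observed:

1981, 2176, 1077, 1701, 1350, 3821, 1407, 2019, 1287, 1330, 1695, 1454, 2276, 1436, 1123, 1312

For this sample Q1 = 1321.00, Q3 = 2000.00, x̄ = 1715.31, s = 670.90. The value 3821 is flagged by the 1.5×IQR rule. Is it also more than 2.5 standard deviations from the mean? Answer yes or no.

yes

z = (3821 − 1715.31) / 670.90 = 3.14.
|z| = 3.14 > 2.5.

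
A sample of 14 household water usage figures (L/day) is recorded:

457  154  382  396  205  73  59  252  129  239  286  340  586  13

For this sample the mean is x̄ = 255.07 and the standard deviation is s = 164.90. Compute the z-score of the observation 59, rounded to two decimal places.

z = (59 − 255.07) / 164.90 = -1.19.

-1.19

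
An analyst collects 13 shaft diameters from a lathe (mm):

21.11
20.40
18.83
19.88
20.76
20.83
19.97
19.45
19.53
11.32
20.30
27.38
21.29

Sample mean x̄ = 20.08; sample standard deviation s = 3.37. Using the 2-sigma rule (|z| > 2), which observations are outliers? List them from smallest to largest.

11.32, 27.38

Cutoffs at x̄ ± 2s: 20.08 ± 2·3.37 = [13.34, 26.82].
11.32: z = -2.60, |z| > 2 → outlier.
27.38: z = 2.17, |z| > 2 → outlier.
Every other value lies within [13.34, 26.82].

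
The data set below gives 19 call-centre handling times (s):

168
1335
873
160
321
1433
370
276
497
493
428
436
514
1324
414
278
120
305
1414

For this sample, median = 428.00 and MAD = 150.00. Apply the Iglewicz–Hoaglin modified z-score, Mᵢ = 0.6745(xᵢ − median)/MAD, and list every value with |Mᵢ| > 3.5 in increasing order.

|Mᵢ| > 3.5 ⇔ |xᵢ − 428.00| > 3.5·150.00/0.6745 = 778.35.
So outliers lie outside [-350.35, 1206.35].
1324: M = 4.03 → outlier.
1335: M = 4.08 → outlier.
1414: M = 4.43 → outlier.
1433: M = 4.52 → outlier.

1324, 1335, 1414, 1433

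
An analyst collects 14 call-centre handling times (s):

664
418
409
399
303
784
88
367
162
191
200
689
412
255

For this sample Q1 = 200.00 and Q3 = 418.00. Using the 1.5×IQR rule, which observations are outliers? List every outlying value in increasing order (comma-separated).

IQR = Q3 − Q1 = 418.00 − 200.00 = 218.00.
Lower fence = Q1 − 1.5·IQR = 200.00 − 327.00 = -127.00.
Upper fence = Q3 + 1.5·IQR = 418.00 + 327.00 = 745.00.
784 > 745.00 → outlier.
All remaining values lie within [-127.00, 745.00].

784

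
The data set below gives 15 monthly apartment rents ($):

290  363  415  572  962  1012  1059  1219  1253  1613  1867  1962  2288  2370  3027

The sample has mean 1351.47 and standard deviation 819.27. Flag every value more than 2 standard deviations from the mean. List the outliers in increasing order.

3027

Cutoffs at x̄ ± 2s: 1351.47 ± 2·819.27 = [-287.07, 2990.01].
3027: z = 2.05, |z| > 2 → outlier.
Every other value lies within [-287.07, 2990.01].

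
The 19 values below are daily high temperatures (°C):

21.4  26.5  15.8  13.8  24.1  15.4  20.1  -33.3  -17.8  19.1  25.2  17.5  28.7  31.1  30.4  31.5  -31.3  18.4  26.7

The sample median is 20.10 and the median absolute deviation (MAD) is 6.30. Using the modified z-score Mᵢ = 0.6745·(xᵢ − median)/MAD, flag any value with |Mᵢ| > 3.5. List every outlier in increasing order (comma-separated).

|Mᵢ| > 3.5 ⇔ |xᵢ − 20.10| > 3.5·6.30/0.6745 = 32.69.
So outliers lie outside [-12.59, 52.79].
-33.3: M = -5.72 → outlier.
-31.3: M = -5.50 → outlier.
-17.8: M = -4.06 → outlier.

-33.3, -31.3, -17.8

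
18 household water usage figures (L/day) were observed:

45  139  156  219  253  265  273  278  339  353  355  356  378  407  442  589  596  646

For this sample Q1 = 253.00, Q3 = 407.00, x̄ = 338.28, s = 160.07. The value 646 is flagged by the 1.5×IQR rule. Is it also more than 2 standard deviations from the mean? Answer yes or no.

no

z = (646 − 338.28) / 160.07 = 1.92.
|z| = 1.92 ≤ 2.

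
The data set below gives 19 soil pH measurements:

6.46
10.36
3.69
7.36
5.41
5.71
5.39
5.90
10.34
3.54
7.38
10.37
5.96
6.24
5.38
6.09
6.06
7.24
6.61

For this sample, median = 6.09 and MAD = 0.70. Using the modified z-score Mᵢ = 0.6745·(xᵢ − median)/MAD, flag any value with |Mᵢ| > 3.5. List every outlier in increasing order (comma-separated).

|Mᵢ| > 3.5 ⇔ |xᵢ − 6.09| > 3.5·0.70/0.6745 = 3.63.
So outliers lie outside [2.46, 9.72].
10.34: M = 4.10 → outlier.
10.36: M = 4.11 → outlier.
10.37: M = 4.12 → outlier.

10.34, 10.36, 10.37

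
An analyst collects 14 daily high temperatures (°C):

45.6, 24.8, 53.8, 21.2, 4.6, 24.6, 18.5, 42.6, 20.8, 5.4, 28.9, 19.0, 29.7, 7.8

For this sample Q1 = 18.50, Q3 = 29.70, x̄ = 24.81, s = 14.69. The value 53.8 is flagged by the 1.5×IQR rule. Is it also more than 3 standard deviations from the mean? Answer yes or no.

z = (53.8 − 24.81) / 14.69 = 1.97.
|z| = 1.97 ≤ 3.

no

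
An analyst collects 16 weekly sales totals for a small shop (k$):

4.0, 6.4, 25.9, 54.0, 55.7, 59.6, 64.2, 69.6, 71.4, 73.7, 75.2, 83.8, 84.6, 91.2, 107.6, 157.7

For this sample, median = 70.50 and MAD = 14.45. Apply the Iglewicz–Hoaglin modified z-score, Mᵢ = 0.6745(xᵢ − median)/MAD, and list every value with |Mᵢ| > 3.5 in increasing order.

|Mᵢ| > 3.5 ⇔ |xᵢ − 70.50| > 3.5·14.45/0.6745 = 74.98.
So outliers lie outside [-4.48, 145.48].
157.7: M = 4.07 → outlier.

157.7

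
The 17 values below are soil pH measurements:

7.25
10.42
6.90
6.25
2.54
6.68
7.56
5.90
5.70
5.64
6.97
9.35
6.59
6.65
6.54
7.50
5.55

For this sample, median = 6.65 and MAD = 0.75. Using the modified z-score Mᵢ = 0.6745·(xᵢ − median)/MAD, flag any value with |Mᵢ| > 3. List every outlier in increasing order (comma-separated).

2.54, 10.42

|Mᵢ| > 3 ⇔ |xᵢ − 6.65| > 3·0.75/0.6745 = 3.34.
So outliers lie outside [3.31, 9.99].
2.54: M = -3.70 → outlier.
10.42: M = 3.39 → outlier.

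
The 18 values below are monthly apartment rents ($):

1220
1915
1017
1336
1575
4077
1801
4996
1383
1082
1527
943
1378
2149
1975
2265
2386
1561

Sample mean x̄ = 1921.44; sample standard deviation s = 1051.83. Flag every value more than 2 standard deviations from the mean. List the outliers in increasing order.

4077, 4996

Cutoffs at x̄ ± 2s: 1921.44 ± 2·1051.83 = [-182.22, 4025.10].
4077: z = 2.05, |z| > 2 → outlier.
4996: z = 2.92, |z| > 2 → outlier.
Every other value lies within [-182.22, 4025.10].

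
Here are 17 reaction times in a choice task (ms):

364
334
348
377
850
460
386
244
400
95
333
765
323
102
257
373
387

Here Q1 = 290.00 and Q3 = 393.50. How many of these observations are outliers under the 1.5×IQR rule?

4

IQR = 103.50; fences at 290.00 − 155.25 = 134.75 and 393.50 + 155.25 = 548.75.
Outside the cutoffs: 95, 102, 765, 850.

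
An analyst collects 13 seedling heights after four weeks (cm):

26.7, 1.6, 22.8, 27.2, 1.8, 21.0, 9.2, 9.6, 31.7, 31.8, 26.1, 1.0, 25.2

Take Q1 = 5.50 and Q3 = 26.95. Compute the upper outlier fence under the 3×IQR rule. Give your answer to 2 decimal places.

IQR = Q3 − Q1 = 26.95 − 5.50 = 21.45.
Lower fence = Q1 − 3·IQR = 5.50 − 64.35 = -58.85.
Upper fence = Q3 + 3·IQR = 26.95 + 64.35 = 91.30.

91.30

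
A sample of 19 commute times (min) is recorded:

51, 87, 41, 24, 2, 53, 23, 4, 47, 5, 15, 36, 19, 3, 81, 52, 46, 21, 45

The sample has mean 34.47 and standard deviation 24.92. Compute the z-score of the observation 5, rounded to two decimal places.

-1.18

z = (5 − 34.47) / 24.92 = -1.18.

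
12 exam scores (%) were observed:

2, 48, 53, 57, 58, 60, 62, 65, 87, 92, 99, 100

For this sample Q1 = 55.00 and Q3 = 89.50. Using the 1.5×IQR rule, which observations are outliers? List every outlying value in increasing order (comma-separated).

2

IQR = Q3 − Q1 = 89.50 − 55.00 = 34.50.
Lower fence = Q1 − 1.5·IQR = 55.00 − 51.75 = 3.25.
Upper fence = Q3 + 1.5·IQR = 89.50 + 51.75 = 141.25.
2 < 3.25 → outlier.
All remaining values lie within [3.25, 141.25].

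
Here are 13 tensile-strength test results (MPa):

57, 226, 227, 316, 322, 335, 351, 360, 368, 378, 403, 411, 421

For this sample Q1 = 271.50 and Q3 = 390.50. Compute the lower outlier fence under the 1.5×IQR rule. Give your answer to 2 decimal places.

IQR = Q3 − Q1 = 390.50 − 271.50 = 119.00.
Lower fence = Q1 − 1.5·IQR = 271.50 − 178.50 = 93.00.
Upper fence = Q3 + 1.5·IQR = 390.50 + 178.50 = 569.00.

93.00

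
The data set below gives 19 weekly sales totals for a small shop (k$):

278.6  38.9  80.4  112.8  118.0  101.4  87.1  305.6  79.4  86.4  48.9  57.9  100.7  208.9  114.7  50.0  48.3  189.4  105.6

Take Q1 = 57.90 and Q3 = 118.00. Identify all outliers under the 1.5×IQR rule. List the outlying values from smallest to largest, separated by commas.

IQR = Q3 − Q1 = 118.00 − 57.90 = 60.10.
Lower fence = Q1 − 1.5·IQR = 57.90 − 90.15 = -32.25.
Upper fence = Q3 + 1.5·IQR = 118.00 + 90.15 = 208.15.
208.9 > 208.15 → outlier.
278.6 > 208.15 → outlier.
305.6 > 208.15 → outlier.
All remaining values lie within [-32.25, 208.15].

208.9, 278.6, 305.6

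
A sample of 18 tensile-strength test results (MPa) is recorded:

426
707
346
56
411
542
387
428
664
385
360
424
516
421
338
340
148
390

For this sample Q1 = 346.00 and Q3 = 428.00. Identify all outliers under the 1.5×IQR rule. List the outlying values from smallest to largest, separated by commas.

56, 148, 664, 707

IQR = Q3 − Q1 = 428.00 − 346.00 = 82.00.
Lower fence = Q1 − 1.5·IQR = 346.00 − 123.00 = 223.00.
Upper fence = Q3 + 1.5·IQR = 428.00 + 123.00 = 551.00.
56 < 223.00 → outlier.
148 < 223.00 → outlier.
664 > 551.00 → outlier.
707 > 551.00 → outlier.
All remaining values lie within [223.00, 551.00].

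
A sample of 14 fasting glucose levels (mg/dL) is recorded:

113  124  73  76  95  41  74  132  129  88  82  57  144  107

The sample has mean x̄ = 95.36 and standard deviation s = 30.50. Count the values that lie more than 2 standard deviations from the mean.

Cutoffs: x̄ ± 2s = [34.36, 156.36].
Every value lies within the cutoffs.

0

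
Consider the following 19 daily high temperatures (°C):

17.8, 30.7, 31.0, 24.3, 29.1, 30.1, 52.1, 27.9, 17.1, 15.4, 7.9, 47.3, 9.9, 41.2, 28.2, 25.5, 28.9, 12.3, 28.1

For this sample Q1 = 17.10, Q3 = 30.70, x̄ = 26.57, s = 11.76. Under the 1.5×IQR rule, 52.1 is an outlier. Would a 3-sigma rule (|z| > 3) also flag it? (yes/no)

no

z = (52.1 − 26.57) / 11.76 = 2.17.
|z| = 2.17 ≤ 3.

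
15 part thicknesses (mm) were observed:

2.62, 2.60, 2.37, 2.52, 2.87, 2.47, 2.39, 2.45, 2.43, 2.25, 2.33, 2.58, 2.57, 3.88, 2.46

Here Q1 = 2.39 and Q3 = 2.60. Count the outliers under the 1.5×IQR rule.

IQR = 0.21; fences at 2.39 − 0.315 = 2.075 and 2.60 + 0.315 = 2.915.
Outside the cutoffs: 3.88.

1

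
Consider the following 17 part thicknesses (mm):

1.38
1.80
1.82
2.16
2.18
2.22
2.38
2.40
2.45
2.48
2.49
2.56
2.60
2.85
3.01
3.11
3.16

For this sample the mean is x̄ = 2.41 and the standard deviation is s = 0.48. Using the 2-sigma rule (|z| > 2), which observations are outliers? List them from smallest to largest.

Cutoffs at x̄ ± 2s: 2.41 ± 2·0.48 = [1.45, 3.37].
1.38: z = -2.15, |z| > 2 → outlier.
Every other value lies within [1.45, 3.37].

1.38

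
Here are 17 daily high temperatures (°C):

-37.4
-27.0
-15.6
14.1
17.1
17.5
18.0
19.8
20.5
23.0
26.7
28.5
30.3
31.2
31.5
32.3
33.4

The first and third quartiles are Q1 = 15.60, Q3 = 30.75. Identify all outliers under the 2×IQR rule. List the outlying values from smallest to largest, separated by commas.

-37.4, -27.0, -15.6

IQR = Q3 − Q1 = 30.75 − 15.60 = 15.15.
Lower fence = Q1 − 2·IQR = 15.60 − 30.30 = -14.70.
Upper fence = Q3 + 2·IQR = 30.75 + 30.30 = 61.05.
-37.4 < -14.70 → outlier.
-27.0 < -14.70 → outlier.
-15.6 < -14.70 → outlier.
All remaining values lie within [-14.70, 61.05].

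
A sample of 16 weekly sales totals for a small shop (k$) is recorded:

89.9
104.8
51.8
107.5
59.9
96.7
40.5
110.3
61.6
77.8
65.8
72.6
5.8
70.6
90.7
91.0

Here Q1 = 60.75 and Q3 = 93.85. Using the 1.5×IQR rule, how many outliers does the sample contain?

IQR = 33.10; fences at 60.75 − 49.65 = 11.10 and 93.85 + 49.65 = 143.50.
Outside the cutoffs: 5.8.

1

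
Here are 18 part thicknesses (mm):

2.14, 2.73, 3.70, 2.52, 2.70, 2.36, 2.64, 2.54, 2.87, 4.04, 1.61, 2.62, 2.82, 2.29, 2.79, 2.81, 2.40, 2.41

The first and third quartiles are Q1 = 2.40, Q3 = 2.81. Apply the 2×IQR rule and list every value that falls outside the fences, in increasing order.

3.70, 4.04

IQR = Q3 − Q1 = 2.81 − 2.40 = 0.41.
Lower fence = Q1 − 2·IQR = 2.40 − 0.82 = 1.58.
Upper fence = Q3 + 2·IQR = 2.81 + 0.82 = 3.63.
3.70 > 3.63 → outlier.
4.04 > 3.63 → outlier.
All remaining values lie within [1.58, 3.63].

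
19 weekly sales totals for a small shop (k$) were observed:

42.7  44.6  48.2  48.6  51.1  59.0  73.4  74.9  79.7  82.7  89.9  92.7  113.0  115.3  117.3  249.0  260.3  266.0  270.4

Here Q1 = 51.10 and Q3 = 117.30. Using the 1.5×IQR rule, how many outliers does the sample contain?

IQR = 66.20; fences at 51.10 − 99.30 = -48.20 and 117.30 + 99.30 = 216.60.
Outside the cutoffs: 249.0, 260.3, 266.0, 270.4.

4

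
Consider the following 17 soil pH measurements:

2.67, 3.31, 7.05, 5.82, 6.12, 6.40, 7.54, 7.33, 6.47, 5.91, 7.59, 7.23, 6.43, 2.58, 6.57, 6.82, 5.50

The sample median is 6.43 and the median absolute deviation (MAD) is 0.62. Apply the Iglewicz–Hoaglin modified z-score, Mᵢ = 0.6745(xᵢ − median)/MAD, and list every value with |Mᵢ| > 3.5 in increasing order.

|Mᵢ| > 3.5 ⇔ |xᵢ − 6.43| > 3.5·0.62/0.6745 = 3.22.
So outliers lie outside [3.21, 9.65].
2.58: M = -4.19 → outlier.
2.67: M = -4.09 → outlier.

2.58, 2.67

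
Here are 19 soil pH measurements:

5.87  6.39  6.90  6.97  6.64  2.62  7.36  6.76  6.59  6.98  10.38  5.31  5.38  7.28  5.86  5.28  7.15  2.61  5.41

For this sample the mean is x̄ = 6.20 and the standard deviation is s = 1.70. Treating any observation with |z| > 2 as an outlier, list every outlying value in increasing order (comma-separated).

2.61, 2.62, 10.38

Cutoffs at x̄ ± 2s: 6.20 ± 2·1.70 = [2.80, 9.60].
2.61: z = -2.11, |z| > 2 → outlier.
2.62: z = -2.11, |z| > 2 → outlier.
10.38: z = 2.46, |z| > 2 → outlier.
Every other value lies within [2.80, 9.60].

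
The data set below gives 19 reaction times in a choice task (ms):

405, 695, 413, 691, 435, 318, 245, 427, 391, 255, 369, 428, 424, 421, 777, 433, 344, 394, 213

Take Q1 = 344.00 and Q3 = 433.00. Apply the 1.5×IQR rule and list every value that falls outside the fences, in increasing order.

691, 695, 777

IQR = Q3 − Q1 = 433.00 − 344.00 = 89.00.
Lower fence = Q1 − 1.5·IQR = 344.00 − 133.50 = 210.50.
Upper fence = Q3 + 1.5·IQR = 433.00 + 133.50 = 566.50.
691 > 566.50 → outlier.
695 > 566.50 → outlier.
777 > 566.50 → outlier.
All remaining values lie within [210.50, 566.50].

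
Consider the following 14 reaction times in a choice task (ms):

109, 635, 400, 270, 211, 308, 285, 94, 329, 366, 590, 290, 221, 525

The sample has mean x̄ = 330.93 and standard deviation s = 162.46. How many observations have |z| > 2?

Cutoffs: x̄ ± 2s = [6.01, 655.85].
Every value lies within the cutoffs.

0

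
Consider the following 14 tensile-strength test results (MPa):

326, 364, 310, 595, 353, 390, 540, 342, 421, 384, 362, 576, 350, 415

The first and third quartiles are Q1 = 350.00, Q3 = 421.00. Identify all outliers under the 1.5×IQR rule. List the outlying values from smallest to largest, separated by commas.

IQR = Q3 − Q1 = 421.00 − 350.00 = 71.00.
Lower fence = Q1 − 1.5·IQR = 350.00 − 106.50 = 243.50.
Upper fence = Q3 + 1.5·IQR = 421.00 + 106.50 = 527.50.
540 > 527.50 → outlier.
576 > 527.50 → outlier.
595 > 527.50 → outlier.
All remaining values lie within [243.50, 527.50].

540, 576, 595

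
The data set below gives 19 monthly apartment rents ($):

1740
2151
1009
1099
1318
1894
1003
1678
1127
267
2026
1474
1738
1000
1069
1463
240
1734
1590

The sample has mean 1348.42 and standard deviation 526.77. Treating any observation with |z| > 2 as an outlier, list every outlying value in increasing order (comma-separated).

240, 267

Cutoffs at x̄ ± 2s: 1348.42 ± 2·526.77 = [294.88, 2401.96].
240: z = -2.10, |z| > 2 → outlier.
267: z = -2.05, |z| > 2 → outlier.
Every other value lies within [294.88, 2401.96].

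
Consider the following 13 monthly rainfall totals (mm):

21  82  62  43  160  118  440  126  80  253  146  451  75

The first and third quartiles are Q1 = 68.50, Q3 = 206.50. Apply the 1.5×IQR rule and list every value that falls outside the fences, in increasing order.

IQR = Q3 − Q1 = 206.50 − 68.50 = 138.00.
Lower fence = Q1 − 1.5·IQR = 68.50 − 207.00 = -138.50.
Upper fence = Q3 + 1.5·IQR = 206.50 + 207.00 = 413.50.
440 > 413.50 → outlier.
451 > 413.50 → outlier.
All remaining values lie within [-138.50, 413.50].

440, 451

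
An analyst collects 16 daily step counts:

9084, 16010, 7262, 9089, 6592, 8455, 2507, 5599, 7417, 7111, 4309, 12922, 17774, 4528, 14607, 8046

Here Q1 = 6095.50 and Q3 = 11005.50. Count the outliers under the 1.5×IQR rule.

IQR = 4910.00; fences at 6095.50 − 7365.00 = -1269.50 and 11005.50 + 7365.00 = 18370.50.
Every value lies within the cutoffs.

0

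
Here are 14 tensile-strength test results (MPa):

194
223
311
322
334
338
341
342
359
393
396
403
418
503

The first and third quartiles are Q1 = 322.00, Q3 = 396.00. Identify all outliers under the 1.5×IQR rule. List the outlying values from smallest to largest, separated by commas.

194

IQR = Q3 − Q1 = 396.00 − 322.00 = 74.00.
Lower fence = Q1 − 1.5·IQR = 322.00 − 111.00 = 211.00.
Upper fence = Q3 + 1.5·IQR = 396.00 + 111.00 = 507.00.
194 < 211.00 → outlier.
All remaining values lie within [211.00, 507.00].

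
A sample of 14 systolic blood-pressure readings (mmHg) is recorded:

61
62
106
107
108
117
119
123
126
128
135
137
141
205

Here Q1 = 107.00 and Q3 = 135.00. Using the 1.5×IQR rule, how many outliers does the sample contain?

3

IQR = 28.00; fences at 107.00 − 42.00 = 65.00 and 135.00 + 42.00 = 177.00.
Outside the cutoffs: 61, 62, 205.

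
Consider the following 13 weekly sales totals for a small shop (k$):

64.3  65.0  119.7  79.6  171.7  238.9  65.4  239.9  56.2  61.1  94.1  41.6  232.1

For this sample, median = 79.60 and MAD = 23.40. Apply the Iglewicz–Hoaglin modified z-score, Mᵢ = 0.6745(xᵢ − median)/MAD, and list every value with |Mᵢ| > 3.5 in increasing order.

|Mᵢ| > 3.5 ⇔ |xᵢ − 79.60| > 3.5·23.40/0.6745 = 121.42.
So outliers lie outside [-41.82, 201.02].
232.1: M = 4.40 → outlier.
238.9: M = 4.59 → outlier.
239.9: M = 4.62 → outlier.

232.1, 238.9, 239.9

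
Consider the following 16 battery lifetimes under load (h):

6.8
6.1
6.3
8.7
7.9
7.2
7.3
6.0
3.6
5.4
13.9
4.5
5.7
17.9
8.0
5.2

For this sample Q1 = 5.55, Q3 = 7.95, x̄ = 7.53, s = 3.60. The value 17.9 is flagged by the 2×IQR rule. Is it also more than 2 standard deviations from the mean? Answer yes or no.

yes

z = (17.9 − 7.53) / 3.60 = 2.88.
|z| = 2.88 > 2.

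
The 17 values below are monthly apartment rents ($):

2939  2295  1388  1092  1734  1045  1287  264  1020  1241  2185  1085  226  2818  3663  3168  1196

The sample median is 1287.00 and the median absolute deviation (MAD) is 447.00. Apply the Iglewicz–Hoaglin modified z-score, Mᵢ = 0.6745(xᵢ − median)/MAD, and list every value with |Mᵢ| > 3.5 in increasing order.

|Mᵢ| > 3.5 ⇔ |xᵢ − 1287.00| > 3.5·447.00/0.6745 = 2319.50.
So outliers lie outside [-1032.50, 3606.50].
3663: M = 3.59 → outlier.

3663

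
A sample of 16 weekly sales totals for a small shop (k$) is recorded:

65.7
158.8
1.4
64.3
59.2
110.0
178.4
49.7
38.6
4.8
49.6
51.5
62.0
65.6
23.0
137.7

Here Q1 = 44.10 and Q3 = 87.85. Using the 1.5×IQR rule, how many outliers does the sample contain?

2

IQR = 43.75; fences at 44.10 − 65.625 = -21.525 and 87.85 + 65.625 = 153.475.
Outside the cutoffs: 158.8, 178.4.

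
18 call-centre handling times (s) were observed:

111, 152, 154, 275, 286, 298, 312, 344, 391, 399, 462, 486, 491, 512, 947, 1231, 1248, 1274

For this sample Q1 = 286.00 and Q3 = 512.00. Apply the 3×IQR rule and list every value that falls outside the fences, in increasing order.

IQR = Q3 − Q1 = 512.00 − 286.00 = 226.00.
Lower fence = Q1 − 3·IQR = 286.00 − 678.00 = -392.00.
Upper fence = Q3 + 3·IQR = 512.00 + 678.00 = 1190.00.
1231 > 1190.00 → outlier.
1248 > 1190.00 → outlier.
1274 > 1190.00 → outlier.
All remaining values lie within [-392.00, 1190.00].

1231, 1248, 1274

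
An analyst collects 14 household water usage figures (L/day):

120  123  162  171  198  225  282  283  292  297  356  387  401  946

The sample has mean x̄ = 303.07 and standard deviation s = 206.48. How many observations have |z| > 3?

Cutoffs: x̄ ± 3s = [-316.37, 922.51].
Outside the cutoffs: 946.

1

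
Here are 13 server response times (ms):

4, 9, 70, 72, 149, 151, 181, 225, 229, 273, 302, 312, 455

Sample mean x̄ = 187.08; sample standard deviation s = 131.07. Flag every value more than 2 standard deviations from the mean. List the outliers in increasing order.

Cutoffs at x̄ ± 2s: 187.08 ± 2·131.07 = [-75.06, 449.22].
455: z = 2.04, |z| > 2 → outlier.
Every other value lies within [-75.06, 449.22].

455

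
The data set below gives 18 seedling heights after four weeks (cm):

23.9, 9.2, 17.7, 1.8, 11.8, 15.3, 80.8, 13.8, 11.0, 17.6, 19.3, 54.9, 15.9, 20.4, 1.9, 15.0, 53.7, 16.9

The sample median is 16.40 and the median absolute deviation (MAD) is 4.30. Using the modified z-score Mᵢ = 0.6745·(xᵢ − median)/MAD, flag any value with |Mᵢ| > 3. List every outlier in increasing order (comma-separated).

53.7, 54.9, 80.8

|Mᵢ| > 3 ⇔ |xᵢ − 16.40| > 3·4.30/0.6745 = 19.13.
So outliers lie outside [-2.73, 35.53].
53.7: M = 5.85 → outlier.
54.9: M = 6.04 → outlier.
80.8: M = 10.10 → outlier.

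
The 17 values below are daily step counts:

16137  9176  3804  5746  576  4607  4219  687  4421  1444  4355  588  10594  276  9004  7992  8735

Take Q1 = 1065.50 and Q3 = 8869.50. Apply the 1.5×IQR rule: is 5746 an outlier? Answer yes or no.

IQR = Q3 − Q1 = 8869.50 − 1065.50 = 7804.00.
Lower fence = Q1 − 1.5·IQR = 1065.50 − 11706.00 = -10640.50.
Upper fence = Q3 + 1.5·IQR = 8869.50 + 11706.00 = 20575.50.
5746 lies within [-10640.50, 20575.50].

no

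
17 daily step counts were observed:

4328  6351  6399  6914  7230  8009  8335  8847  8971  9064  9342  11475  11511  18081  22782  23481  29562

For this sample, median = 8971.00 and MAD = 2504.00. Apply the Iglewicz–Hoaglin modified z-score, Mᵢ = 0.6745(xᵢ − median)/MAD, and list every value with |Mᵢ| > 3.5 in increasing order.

22782, 23481, 29562

|Mᵢ| > 3.5 ⇔ |xᵢ − 8971.00| > 3.5·2504.00/0.6745 = 12993.33.
So outliers lie outside [-4022.33, 21964.33].
22782: M = 3.72 → outlier.
23481: M = 3.91 → outlier.
29562: M = 5.55 → outlier.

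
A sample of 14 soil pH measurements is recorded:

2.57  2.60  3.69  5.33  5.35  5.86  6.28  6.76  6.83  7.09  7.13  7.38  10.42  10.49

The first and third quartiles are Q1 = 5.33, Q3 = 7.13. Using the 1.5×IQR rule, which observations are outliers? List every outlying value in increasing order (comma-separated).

IQR = Q3 − Q1 = 7.13 − 5.33 = 1.80.
Lower fence = Q1 − 1.5·IQR = 5.33 − 2.70 = 2.63.
Upper fence = Q3 + 1.5·IQR = 7.13 + 2.70 = 9.83.
2.57 < 2.63 → outlier.
2.60 < 2.63 → outlier.
10.42 > 9.83 → outlier.
10.49 > 9.83 → outlier.
All remaining values lie within [2.63, 9.83].

2.57, 2.60, 10.42, 10.49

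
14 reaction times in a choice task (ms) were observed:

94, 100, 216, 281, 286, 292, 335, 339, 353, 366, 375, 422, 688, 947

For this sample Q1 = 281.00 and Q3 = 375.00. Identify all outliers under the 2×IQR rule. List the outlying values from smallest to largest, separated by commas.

IQR = Q3 − Q1 = 375.00 − 281.00 = 94.00.
Lower fence = Q1 − 2·IQR = 281.00 − 188.00 = 93.00.
Upper fence = Q3 + 2·IQR = 375.00 + 188.00 = 563.00.
688 > 563.00 → outlier.
947 > 563.00 → outlier.
All remaining values lie within [93.00, 563.00].

688, 947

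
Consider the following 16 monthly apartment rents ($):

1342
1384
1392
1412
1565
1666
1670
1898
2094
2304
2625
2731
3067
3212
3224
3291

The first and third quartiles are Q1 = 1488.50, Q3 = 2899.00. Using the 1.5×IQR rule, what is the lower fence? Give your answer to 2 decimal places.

IQR = Q3 − Q1 = 2899.00 − 1488.50 = 1410.50.
Lower fence = Q1 − 1.5·IQR = 1488.50 − 2115.75 = -627.25.
Upper fence = Q3 + 1.5·IQR = 2899.00 + 2115.75 = 5014.75.

-627.25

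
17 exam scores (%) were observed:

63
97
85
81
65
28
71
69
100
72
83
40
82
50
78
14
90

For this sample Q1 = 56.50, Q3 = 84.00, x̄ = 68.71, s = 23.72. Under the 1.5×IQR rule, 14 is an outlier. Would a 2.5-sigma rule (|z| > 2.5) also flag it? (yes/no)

no

z = (14 − 68.71) / 23.72 = -2.31.
|z| = 2.31 ≤ 2.5.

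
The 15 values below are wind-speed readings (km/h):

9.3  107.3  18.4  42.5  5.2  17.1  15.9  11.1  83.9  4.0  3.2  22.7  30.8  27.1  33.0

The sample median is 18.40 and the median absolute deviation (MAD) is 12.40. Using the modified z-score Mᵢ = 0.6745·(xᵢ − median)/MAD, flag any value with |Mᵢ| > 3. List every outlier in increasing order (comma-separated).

|Mᵢ| > 3 ⇔ |xᵢ − 18.40| > 3·12.40/0.6745 = 55.15.
So outliers lie outside [-36.75, 73.55].
83.9: M = 3.56 → outlier.
107.3: M = 4.84 → outlier.

83.9, 107.3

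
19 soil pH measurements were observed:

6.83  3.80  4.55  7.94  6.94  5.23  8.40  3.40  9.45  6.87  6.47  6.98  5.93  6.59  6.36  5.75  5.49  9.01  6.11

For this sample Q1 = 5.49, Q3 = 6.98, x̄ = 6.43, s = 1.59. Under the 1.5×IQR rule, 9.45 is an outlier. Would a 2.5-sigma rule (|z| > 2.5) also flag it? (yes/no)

z = (9.45 − 6.43) / 1.59 = 1.90.
|z| = 1.90 ≤ 2.5.

no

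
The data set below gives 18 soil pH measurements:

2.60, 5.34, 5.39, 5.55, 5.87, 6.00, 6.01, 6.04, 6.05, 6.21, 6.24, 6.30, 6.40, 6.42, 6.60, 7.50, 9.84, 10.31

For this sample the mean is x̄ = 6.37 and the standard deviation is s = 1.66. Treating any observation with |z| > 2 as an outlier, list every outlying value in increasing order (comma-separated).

2.60, 9.84, 10.31

Cutoffs at x̄ ± 2s: 6.37 ± 2·1.66 = [3.05, 9.69].
2.60: z = -2.27, |z| > 2 → outlier.
9.84: z = 2.09, |z| > 2 → outlier.
10.31: z = 2.37, |z| > 2 → outlier.
Every other value lies within [3.05, 9.69].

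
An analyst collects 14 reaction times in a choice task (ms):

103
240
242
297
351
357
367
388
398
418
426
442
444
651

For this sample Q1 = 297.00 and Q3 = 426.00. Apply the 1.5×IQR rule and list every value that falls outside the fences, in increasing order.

103, 651

IQR = Q3 − Q1 = 426.00 − 297.00 = 129.00.
Lower fence = Q1 − 1.5·IQR = 297.00 − 193.50 = 103.50.
Upper fence = Q3 + 1.5·IQR = 426.00 + 193.50 = 619.50.
103 < 103.50 → outlier.
651 > 619.50 → outlier.
All remaining values lie within [103.50, 619.50].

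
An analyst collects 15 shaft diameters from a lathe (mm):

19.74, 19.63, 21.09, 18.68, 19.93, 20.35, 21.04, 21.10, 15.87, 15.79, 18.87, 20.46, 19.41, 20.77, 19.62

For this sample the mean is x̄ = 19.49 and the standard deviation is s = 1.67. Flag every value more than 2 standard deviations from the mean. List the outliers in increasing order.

Cutoffs at x̄ ± 2s: 19.49 ± 2·1.67 = [16.15, 22.83].
15.79: z = -2.22, |z| > 2 → outlier.
15.87: z = -2.17, |z| > 2 → outlier.
Every other value lies within [16.15, 22.83].

15.79, 15.87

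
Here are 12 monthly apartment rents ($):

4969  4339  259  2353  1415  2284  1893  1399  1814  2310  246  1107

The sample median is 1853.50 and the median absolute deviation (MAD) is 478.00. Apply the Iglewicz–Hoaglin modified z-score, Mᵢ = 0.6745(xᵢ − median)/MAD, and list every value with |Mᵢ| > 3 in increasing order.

4339, 4969

|Mᵢ| > 3 ⇔ |xᵢ − 1853.50| > 3·478.00/0.6745 = 2126.02.
So outliers lie outside [-272.52, 3979.52].
4339: M = 3.51 → outlier.
4969: M = 4.40 → outlier.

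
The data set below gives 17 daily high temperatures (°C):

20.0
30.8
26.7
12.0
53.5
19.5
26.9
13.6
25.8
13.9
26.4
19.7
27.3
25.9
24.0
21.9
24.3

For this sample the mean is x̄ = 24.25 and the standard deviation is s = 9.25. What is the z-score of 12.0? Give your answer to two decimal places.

z = (12.0 − 24.25) / 9.25 = -1.32.

-1.32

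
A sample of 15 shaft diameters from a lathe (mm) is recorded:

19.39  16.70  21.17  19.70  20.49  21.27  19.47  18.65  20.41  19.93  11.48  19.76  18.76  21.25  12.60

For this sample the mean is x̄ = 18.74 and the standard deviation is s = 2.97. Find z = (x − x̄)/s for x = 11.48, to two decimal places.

-2.44

z = (11.48 − 18.74) / 2.97 = -2.44.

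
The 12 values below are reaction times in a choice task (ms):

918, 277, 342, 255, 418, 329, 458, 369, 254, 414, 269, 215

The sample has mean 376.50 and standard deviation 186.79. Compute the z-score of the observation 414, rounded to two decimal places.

0.20

z = (414 − 376.50) / 186.79 = 0.20.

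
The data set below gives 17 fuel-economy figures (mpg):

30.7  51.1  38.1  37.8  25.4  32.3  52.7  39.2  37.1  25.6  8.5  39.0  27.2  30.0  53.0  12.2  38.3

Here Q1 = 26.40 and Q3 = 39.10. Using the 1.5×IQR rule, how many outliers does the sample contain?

IQR = 12.70; fences at 26.40 − 19.05 = 7.35 and 39.10 + 19.05 = 58.15.
Every value lies within the cutoffs.

0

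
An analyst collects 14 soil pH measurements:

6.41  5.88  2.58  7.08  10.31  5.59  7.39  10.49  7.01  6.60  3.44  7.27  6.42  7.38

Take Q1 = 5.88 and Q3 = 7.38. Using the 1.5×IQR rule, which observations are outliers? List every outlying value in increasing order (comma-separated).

IQR = Q3 − Q1 = 7.38 − 5.88 = 1.50.
Lower fence = Q1 − 1.5·IQR = 5.88 − 2.25 = 3.63.
Upper fence = Q3 + 1.5·IQR = 7.38 + 2.25 = 9.63.
2.58 < 3.63 → outlier.
3.44 < 3.63 → outlier.
10.31 > 9.63 → outlier.
10.49 > 9.63 → outlier.
All remaining values lie within [3.63, 9.63].

2.58, 3.44, 10.31, 10.49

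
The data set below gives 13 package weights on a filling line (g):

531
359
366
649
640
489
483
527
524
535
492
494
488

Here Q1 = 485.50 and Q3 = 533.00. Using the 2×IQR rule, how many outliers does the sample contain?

4

IQR = 47.50; fences at 485.50 − 95.00 = 390.50 and 533.00 + 95.00 = 628.00.
Outside the cutoffs: 359, 366, 640, 649.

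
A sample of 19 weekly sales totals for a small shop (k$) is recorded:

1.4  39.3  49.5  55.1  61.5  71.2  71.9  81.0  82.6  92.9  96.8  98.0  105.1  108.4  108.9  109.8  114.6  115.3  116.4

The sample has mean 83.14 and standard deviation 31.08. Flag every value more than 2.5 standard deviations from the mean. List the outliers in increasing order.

Cutoffs at x̄ ± 2.5s: 83.14 ± 2.5·31.08 = [5.44, 160.84].
1.4: z = -2.63, |z| > 2.5 → outlier.
Every other value lies within [5.44, 160.84].

1.4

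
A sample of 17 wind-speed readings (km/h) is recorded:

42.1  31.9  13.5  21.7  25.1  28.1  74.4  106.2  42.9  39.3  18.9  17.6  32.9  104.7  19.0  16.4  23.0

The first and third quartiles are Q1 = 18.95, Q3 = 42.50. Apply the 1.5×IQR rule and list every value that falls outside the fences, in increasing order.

104.7, 106.2

IQR = Q3 − Q1 = 42.50 − 18.95 = 23.55.
Lower fence = Q1 − 1.5·IQR = 18.95 − 35.325 = -16.375.
Upper fence = Q3 + 1.5·IQR = 42.50 + 35.325 = 77.825.
104.7 > 77.825 → outlier.
106.2 > 77.825 → outlier.
All remaining values lie within [-16.375, 77.825].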